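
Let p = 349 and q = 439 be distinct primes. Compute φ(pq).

φ(349) = 349 − 1 = 348.
φ(439) = 439 − 1 = 438.
φ(153211) = 348 × 438 = 152424.

152424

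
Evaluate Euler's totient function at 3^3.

18

φ(27) = 27 · (1 − 1/3)
       = 27 · 2/3 = 18.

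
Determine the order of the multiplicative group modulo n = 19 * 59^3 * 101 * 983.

φ(19) = 19 − 1 = 18.
φ(59^3) = 59^3 − 59^2 = 205379 − 3481 = 201898.
φ(101) = 101 − 1 = 100.
φ(983) = 983 − 1 = 982.
Since φ is multiplicative, φ(387422221883) = 18 · 201898 · 100 · 982 = 356874904800.

356874904800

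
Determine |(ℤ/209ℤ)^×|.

180

First factor: 209 = 11 · 19.
φ(209) = 209 · (1 − 1/11) · (1 − 1/19)
       = 209 · 180/209 = 180.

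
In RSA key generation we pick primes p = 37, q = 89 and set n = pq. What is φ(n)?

3168

φ(3293) = 3293 · (1 − 1/37) · (1 − 1/89)
       = 3293 · 3168/3293 = 3168.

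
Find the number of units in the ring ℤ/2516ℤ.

Factor 2516: 2516 = 2^2 · 17 · 37.
φ(2^2) = 2^2 − 2^1 = 4 − 2 = 2.
φ(17) = 17 − 1 = 16.
φ(37) = 37 − 1 = 36.
Multiply: 2 · 16 · 36 = 1152.

1152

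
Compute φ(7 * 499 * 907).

φ(3168151) = 3168151 · (1 − 1/7) · (1 − 1/499) · (1 − 1/907)
       = 3168151 · 2707128/3168151 = 2707128.

2707128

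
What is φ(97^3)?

903264

φ(97^3) = 97^2·(97−1) = 9409·96 = 903264.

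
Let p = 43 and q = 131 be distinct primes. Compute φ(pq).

5460

φ(pq) = (p−1)(q−1) = 42 · 130 = 5460.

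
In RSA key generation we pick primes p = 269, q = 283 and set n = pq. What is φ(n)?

φ(pq) = (p−1)(q−1) = 268 · 282 = 75576.

75576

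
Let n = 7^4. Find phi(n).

2058

φ(2401) = 2401 · (1 − 1/7)
       = 2401 · 6/7 = 2058.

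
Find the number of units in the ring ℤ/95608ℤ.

First factor: 95608 = 2^3 · 17 · 19 · 37.
φ(2^3) = 2^2·(2−1) = 4·1 = 4.
φ(17) = 17 − 1 = 16.
φ(19) = 19 − 1 = 18.
φ(37) = 37 − 1 = 36.
Multiply: 4 · 16 · 18 · 36 = 41472.

41472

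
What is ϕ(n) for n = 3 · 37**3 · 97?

φ(3) = 3 − 1 = 2.
φ(37^3) = 37^2·(37−1) = 1369·36 = 49284.
φ(97) = 97 − 1 = 96.
φ(14740023) = 2 × 49284 × 96 = 9462528.

9462528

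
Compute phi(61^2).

φ(61^2) = 61^1·(61−1) = 61·60 = 3660.

3660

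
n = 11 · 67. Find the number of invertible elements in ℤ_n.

φ(737) = 737 · (1 − 1/11) · (1 − 1/67)
       = 737 · 660/737 = 660.

660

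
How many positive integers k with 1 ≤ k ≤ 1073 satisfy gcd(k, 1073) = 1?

1008

1073 = 29 · 37.
φ(1073) = 1073 · (1 − 1/29) · (1 − 1/37)
       = 1073 · 1008/1073 = 1008.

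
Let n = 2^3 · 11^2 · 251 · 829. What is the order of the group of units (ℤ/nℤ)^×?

φ(201420472) = 201420472 · (1 − 1/2) · (1 − 1/11) · (1 − 1/251) · (1 − 1/829)
       = 201420472 · 2070000/4577738 = 91080000.

91080000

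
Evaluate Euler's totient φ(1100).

Prime factorization: 1100 = 2^2 · 5^2 · 11.
φ(1100) = 1100 · (1 − 1/2) · (1 − 1/5) · (1 − 1/11)
       = 1100 · 40/110 = 400.

400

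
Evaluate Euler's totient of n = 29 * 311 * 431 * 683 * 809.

φ(29) = 29 − 1 = 28.
φ(311) = 311 − 1 = 310.
φ(431) = 431 − 1 = 430.
φ(683) = 683 − 1 = 682.
φ(809) = 809 − 1 = 808.
φ(2147854620383) = 28 × 310 × 430 × 682 × 808 = 2056761414400.

2056761414400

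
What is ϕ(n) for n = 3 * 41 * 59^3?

φ(25261617) = 25261617 · (1 − 1/3) · (1 − 1/41) · (1 − 1/59)
       = 25261617 · 4640/7257 = 16151840.

16151840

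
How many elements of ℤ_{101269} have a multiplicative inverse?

Prime factorization: 101269 = 7 · 17 · 23 · 37.
φ(7) = 7 − 1 = 6.
φ(17) = 17 − 1 = 16.
φ(23) = 23 − 1 = 22.
φ(37) = 37 − 1 = 36.
Multiply: 6 · 16 · 22 · 36 = 76032.

76032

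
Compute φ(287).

240

First factor: 287 = 7 · 41.
φ(7) = 7 − 1 = 6.
φ(41) = 41 − 1 = 40.
φ(287) = 6 × 40 = 240.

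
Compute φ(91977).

55440

91977 = 3 · 23 · 31 · 43.
φ(3) = 3 − 1 = 2.
φ(23) = 23 − 1 = 22.
φ(31) = 31 − 1 = 30.
φ(43) = 43 − 1 = 42.
Multiply: 2 · 22 · 30 · 42 = 55440.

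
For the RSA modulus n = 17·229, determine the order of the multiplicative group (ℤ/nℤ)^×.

3648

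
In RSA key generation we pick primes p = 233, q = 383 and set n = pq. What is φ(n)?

88624

φ(89239) = 89239 · (1 − 1/233) · (1 − 1/383)
       = 89239 · 88624/89239 = 88624.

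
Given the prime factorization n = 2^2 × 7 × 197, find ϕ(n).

2352

φ(2^2) = 2^2 − 2^1 = 4 − 2 = 2.
φ(7) = 7 − 1 = 6.
φ(197) = 197 − 1 = 196.
φ(5516) = 2 × 6 × 196 = 2352.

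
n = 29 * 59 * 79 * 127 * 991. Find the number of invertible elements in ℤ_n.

φ(17011964833) = 17011964833 · (1 − 1/29) · (1 − 1/59) · (1 − 1/79) · (1 − 1/127) · (1 − 1/991)
       = 17011964833 · 15801065280/17011964833 = 15801065280.

15801065280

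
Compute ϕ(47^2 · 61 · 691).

φ(47^2) = 47^1·(47−1) = 47·46 = 2162.
φ(61) = 61 − 1 = 60.
φ(691) = 691 − 1 = 690.
Since φ is multiplicative, φ(93111559) = 2162 · 60 · 690 = 89506800.

89506800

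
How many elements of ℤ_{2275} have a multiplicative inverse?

1440

Prime factorization: 2275 = 5^2 * 7 * 13.
φ(2275) = 2275 · (1 − 1/5) · (1 − 1/7) · (1 − 1/13)
       = 2275 · 288/455 = 1440.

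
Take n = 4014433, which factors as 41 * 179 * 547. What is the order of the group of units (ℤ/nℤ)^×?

3887520

φ(41) = 41 − 1 = 40.
φ(179) = 179 − 1 = 178.
φ(547) = 547 − 1 = 546.
Since φ is multiplicative, φ(4014433) = 40 · 178 · 546 = 3887520.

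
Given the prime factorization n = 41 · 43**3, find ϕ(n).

3106320

φ(41) = 41 − 1 = 40.
φ(43^3) = 43^3 − 43^2 = 79507 − 1849 = 77658.
Multiply: 40 · 77658 = 3106320.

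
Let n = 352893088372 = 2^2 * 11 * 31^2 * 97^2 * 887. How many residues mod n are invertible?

φ(2^2) = 2^2 − 2^1 = 4 − 2 = 2.
φ(11) = 11 − 1 = 10.
φ(31^2) = 31^1·(31−1) = 31·30 = 930.
φ(97^2) = 97^2 − 97^1 = 9409 − 97 = 9312.
φ(887) = 887 − 1 = 886.
Since φ is multiplicative, φ(352893088372) = 2 · 10 · 930 · 9312 · 886 = 153458035200.

153458035200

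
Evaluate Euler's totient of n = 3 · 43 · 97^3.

75874176

φ(3) = 3 − 1 = 2.
φ(43) = 43 − 1 = 42.
φ(97^3) = 97^2·(97−1) = 9409·96 = 903264.
φ(117734817) = 2 × 42 × 903264 = 75874176.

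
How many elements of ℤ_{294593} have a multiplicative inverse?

294593 = 13 · 17 · 31 · 43.
φ(13) = 13 − 1 = 12.
φ(17) = 17 − 1 = 16.
φ(31) = 31 − 1 = 30.
φ(43) = 43 − 1 = 42.
Since φ is multiplicative, φ(294593) = 12 · 16 · 30 · 42 = 241920.

241920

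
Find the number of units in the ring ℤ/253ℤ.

First factor: 253 = 11 * 23.
φ(253) = 253 · (1 − 1/11) · (1 − 1/23)
       = 253 · 220/253 = 220.

220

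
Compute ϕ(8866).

3600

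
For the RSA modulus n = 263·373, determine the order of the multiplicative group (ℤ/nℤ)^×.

97464

φ(263) = 263 − 1 = 262.
φ(373) = 373 − 1 = 372.
Multiply: 262 · 372 = 97464.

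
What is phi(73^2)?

φ(5329) = 5329 · (1 − 1/73)
       = 5329 · 72/73 = 5256.

5256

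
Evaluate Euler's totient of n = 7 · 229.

φ(7) = 7 − 1 = 6.
φ(229) = 229 − 1 = 228.
Since φ is multiplicative, φ(1603) = 6 · 228 = 1368.

1368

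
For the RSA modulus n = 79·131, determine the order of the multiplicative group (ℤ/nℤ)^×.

10140

φ(10349) = 10349 · (1 − 1/79) · (1 − 1/131)
       = 10349 · 10140/10349 = 10140.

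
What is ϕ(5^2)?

20

φ(5^2) = 5^2 − 5^1 = 25 − 5 = 20.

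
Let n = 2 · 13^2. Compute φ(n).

φ(2) = 2 − 1 = 1.
φ(13^2) = 13^2 − 13^1 = 169 − 13 = 156.
Multiply: 1 · 156 = 156.

156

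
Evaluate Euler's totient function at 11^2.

φ(11^2) = 11^1·(11−1) = 11·10 = 110.

110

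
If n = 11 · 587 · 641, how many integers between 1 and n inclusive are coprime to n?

3750400

φ(11) = 11 − 1 = 10.
φ(587) = 587 − 1 = 586.
φ(641) = 641 − 1 = 640.
Since φ is multiplicative, φ(4138937) = 10 · 586 · 640 = 3750400.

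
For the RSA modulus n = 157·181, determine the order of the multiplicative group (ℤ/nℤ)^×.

28080

φ(pq) = (p−1)(q−1) = 156 · 180 = 28080.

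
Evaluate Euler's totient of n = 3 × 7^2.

φ(147) = 147 · (1 − 1/3) · (1 − 1/7)
       = 147 · 12/21 = 84.

84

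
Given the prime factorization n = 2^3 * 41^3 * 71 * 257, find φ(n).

φ(2^3) = 2^2·(2−1) = 4·1 = 4.
φ(41^3) = 41^2·(41−1) = 1681·40 = 67240.
φ(71) = 71 − 1 = 70.
φ(257) = 257 − 1 = 256.
Multiply: 4 · 67240 · 70 · 256 = 4819763200.

4819763200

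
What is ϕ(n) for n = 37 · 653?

23472

φ(24161) = 24161 · (1 − 1/37) · (1 − 1/653)
       = 24161 · 23472/24161 = 23472.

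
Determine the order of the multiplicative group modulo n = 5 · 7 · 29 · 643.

φ(652645) = 652645 · (1 − 1/5) · (1 − 1/7) · (1 − 1/29) · (1 − 1/643)
       = 652645 · 431424/652645 = 431424.

431424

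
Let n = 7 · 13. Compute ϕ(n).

72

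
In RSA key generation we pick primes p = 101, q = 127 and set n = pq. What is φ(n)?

12600

φ(101) = 101 − 1 = 100.
φ(127) = 127 − 1 = 126.
φ(12827) = 100 × 126 = 12600.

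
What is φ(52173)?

28800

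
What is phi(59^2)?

φ(3481) = 3481 · (1 − 1/59)
       = 3481 · 58/59 = 3422.

3422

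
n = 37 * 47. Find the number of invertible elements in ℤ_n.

1656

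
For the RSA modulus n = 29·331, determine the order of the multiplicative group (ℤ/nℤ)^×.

9240

For distinct primes, φ(pq) = (p−1)(q−1) = 28 × 330 = 9240.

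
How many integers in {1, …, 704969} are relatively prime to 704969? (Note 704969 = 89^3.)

697048

φ(704969) = 704969 · (1 − 1/89)
       = 704969 · 88/89 = 697048.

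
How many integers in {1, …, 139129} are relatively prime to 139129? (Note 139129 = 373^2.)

φ(373^2) = 373^2 − 373^1 = 139129 − 373 = 138756.

138756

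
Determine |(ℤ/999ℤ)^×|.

648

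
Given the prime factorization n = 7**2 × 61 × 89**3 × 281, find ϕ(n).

491837068800

φ(592109807821) = 592109807821 · (1 − 1/7) · (1 − 1/61) · (1 − 1/89) · (1 − 1/281)
       = 592109807821 · 8870400/10678843 = 491837068800.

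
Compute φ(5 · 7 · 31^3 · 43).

φ(44835455) = 44835455 · (1 − 1/5) · (1 − 1/7) · (1 − 1/31) · (1 − 1/43)
       = 44835455 · 30240/46655 = 29060640.

29060640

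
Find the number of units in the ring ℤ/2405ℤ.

1728

2405 = 5 * 13 * 37.
φ(2405) = 2405 · (1 − 1/5) · (1 − 1/13) · (1 − 1/37)
       = 2405 · 1728/2405 = 1728.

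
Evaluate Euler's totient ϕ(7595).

Prime factorization: 7595 = 5 * 7^2 * 31.
φ(5) = 5 − 1 = 4.
φ(7^2) = 7^1·(7−1) = 7·6 = 42.
φ(31) = 31 − 1 = 30.
Since φ is multiplicative, φ(7595) = 4 · 42 · 30 = 5040.

5040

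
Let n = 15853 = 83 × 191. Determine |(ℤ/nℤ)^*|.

φ(83) = 83 − 1 = 82.
φ(191) = 191 − 1 = 190.
φ(15853) = 82 × 190 = 15580.

15580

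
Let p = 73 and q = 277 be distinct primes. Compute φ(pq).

19872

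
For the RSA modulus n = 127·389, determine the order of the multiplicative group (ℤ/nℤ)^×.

48888

φ(n) = (p − 1)(q − 1) = (127−1)(389−1) = 126·388 = 48888.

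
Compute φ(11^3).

1210

φ(11^3) = 11^3 − 11^2 = 1331 − 121 = 1210.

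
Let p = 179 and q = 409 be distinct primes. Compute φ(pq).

φ(n) = (p − 1)(q − 1) = (179−1)(409−1) = 178·408 = 72624.

72624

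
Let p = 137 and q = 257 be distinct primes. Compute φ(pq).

φ(137) = 137 − 1 = 136.
φ(257) = 257 − 1 = 256.
φ(35209) = 136 × 256 = 34816.

34816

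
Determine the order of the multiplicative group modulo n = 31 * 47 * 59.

80040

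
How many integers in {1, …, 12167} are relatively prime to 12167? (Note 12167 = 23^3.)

11638

φ(12167) = 12167 · (1 − 1/23)
       = 12167 · 22/23 = 11638.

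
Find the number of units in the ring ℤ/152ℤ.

152 = 2**3 * 19.
φ(152) = 152 · (1 − 1/2) · (1 − 1/19)
       = 152 · 18/38 = 72.

72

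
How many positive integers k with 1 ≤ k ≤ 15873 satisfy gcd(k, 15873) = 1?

15873 = 3 * 11 * 13 * 37.
φ(15873) = 15873 · (1 − 1/3) · (1 − 1/11) · (1 − 1/13) · (1 − 1/37)
       = 15873 · 8640/15873 = 8640.

8640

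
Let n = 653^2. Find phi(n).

425756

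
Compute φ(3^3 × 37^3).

887112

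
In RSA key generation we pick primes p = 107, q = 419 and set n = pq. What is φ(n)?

φ(pq) = (p−1)(q−1) = 106 · 418 = 44308.

44308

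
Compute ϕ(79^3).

φ(493039) = 493039 · (1 − 1/79)
       = 493039 · 78/79 = 486798.

486798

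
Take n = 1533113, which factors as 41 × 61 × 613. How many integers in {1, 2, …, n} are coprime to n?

1468800

φ(1533113) = 1533113 · (1 − 1/41) · (1 − 1/61) · (1 − 1/613)
       = 1533113 · 1468800/1533113 = 1468800.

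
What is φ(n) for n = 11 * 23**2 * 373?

1882320

φ(2170487) = 2170487 · (1 − 1/11) · (1 − 1/23) · (1 − 1/373)
       = 2170487 · 81840/94369 = 1882320.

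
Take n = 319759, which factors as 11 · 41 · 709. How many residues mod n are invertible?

283200

φ(11) = 11 − 1 = 10.
φ(41) = 41 − 1 = 40.
φ(709) = 709 − 1 = 708.
φ(319759) = 10 × 40 × 708 = 283200.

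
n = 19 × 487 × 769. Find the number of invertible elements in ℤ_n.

6718464

φ(7115557) = 7115557 · (1 − 1/19) · (1 − 1/487) · (1 − 1/769)
       = 7115557 · 6718464/7115557 = 6718464.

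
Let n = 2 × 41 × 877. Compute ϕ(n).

φ(2) = 2 − 1 = 1.
φ(41) = 41 − 1 = 40.
φ(877) = 877 − 1 = 876.
Multiply: 1 · 40 · 876 = 35040.

35040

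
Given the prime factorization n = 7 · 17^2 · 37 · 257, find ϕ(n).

15040512

φ(7) = 7 − 1 = 6.
φ(17^2) = 17^1·(17−1) = 17·16 = 272.
φ(37) = 37 − 1 = 36.
φ(257) = 257 − 1 = 256.
φ(19236707) = 6 × 272 × 36 × 256 = 15040512.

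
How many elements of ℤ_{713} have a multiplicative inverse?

660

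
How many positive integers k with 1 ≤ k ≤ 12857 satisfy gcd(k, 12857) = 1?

11088

Prime factorization: 12857 = 13 × 23 × 43.
φ(12857) = 12857 · (1 − 1/13) · (1 − 1/23) · (1 − 1/43)
       = 12857 · 11088/12857 = 11088.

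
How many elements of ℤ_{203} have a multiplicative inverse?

168

Factor 203: 203 = 7 · 29.
φ(7) = 7 − 1 = 6.
φ(29) = 29 − 1 = 28.
Multiply: 6 · 28 = 168.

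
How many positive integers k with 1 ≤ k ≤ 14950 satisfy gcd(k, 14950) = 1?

14950 = 2 · 5^2 · 13 · 23.
φ(2) = 2 − 1 = 1.
φ(5^2) = 5^1·(5−1) = 5·4 = 20.
φ(13) = 13 − 1 = 12.
φ(23) = 23 − 1 = 22.
φ(14950) = 1 × 20 × 12 × 22 = 5280.

5280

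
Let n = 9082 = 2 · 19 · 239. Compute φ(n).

4284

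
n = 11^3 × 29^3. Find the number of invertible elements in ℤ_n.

28493080

φ(32461759) = 32461759 · (1 − 1/11) · (1 − 1/29)
       = 32461759 · 280/319 = 28493080.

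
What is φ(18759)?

11232

18759 = 3 * 13^2 * 37.
φ(3) = 3 − 1 = 2.
φ(13^2) = 13^2 − 13^1 = 169 − 13 = 156.
φ(37) = 37 − 1 = 36.
Multiply: 2 · 156 · 36 = 11232.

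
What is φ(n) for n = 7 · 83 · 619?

304056

φ(359639) = 359639 · (1 − 1/7) · (1 − 1/83) · (1 − 1/619)
       = 359639 · 304056/359639 = 304056.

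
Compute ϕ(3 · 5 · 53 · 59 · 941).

φ(44137605) = 44137605 · (1 − 1/3) · (1 − 1/5) · (1 − 1/53) · (1 − 1/59) · (1 − 1/941)
       = 44137605 · 22680320/44137605 = 22680320.

22680320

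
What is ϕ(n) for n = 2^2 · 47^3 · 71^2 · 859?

866617031280

φ(1798305308948) = 1798305308948 · (1 − 1/2) · (1 − 1/47) · (1 − 1/71) · (1 − 1/859)
       = 1798305308948 · 2762760/5732966 = 866617031280.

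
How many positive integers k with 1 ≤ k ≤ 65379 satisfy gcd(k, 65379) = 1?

38880

65379 = 3 · 19 · 31 · 37.
φ(3) = 3 − 1 = 2.
φ(19) = 19 − 1 = 18.
φ(31) = 31 − 1 = 30.
φ(37) = 37 − 1 = 36.
φ(65379) = 2 × 18 × 30 × 36 = 38880.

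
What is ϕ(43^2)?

1806

φ(1849) = 1849 · (1 − 1/43)
       = 1849 · 42/43 = 1806.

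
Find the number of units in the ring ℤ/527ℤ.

Factor 527: 527 = 17 * 31.
φ(527) = 527 · (1 − 1/17) · (1 − 1/31)
       = 527 · 480/527 = 480.

480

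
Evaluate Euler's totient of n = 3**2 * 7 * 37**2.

47952

φ(3^2) = 3^1·(3−1) = 3·2 = 6.
φ(7) = 7 − 1 = 6.
φ(37^2) = 37^1·(37−1) = 37·36 = 1332.
Since φ is multiplicative, φ(86247) = 6 · 6 · 1332 = 47952.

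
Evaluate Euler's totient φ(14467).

12672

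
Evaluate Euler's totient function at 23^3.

11638

φ(23^3) = 23^3 − 23^2 = 12167 − 529 = 11638.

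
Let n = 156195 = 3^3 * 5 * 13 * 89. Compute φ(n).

φ(156195) = 156195 · (1 − 1/3) · (1 − 1/5) · (1 − 1/13) · (1 − 1/89)
       = 156195 · 8448/17355 = 76032.

76032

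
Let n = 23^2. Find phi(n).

φ(529) = 529 · (1 − 1/23)
       = 529 · 22/23 = 506.

506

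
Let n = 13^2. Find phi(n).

156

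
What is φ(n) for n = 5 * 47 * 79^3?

89570832

φ(5) = 5 − 1 = 4.
φ(47) = 47 − 1 = 46.
φ(79^3) = 79^3 − 79^2 = 493039 − 6241 = 486798.
Since φ is multiplicative, φ(115864165) = 4 · 46 · 486798 = 89570832.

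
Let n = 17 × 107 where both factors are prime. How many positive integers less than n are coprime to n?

φ(n) = (p − 1)(q − 1) = (17−1)(107−1) = 16·106 = 1696.

1696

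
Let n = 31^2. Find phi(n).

φ(31^2) = 31^1·(31−1) = 31·30 = 930.

930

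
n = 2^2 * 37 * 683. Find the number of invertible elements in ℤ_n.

49104

φ(101084) = 101084 · (1 − 1/2) · (1 − 1/37) · (1 − 1/683)
       = 101084 · 24552/50542 = 49104.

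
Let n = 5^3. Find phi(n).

100

φ(125) = 125 · (1 − 1/5)
       = 125 · 4/5 = 100.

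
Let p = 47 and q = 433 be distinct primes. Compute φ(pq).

19872

φ(47) = 47 − 1 = 46.
φ(433) = 433 − 1 = 432.
Since φ is multiplicative, φ(20351) = 46 · 432 = 19872.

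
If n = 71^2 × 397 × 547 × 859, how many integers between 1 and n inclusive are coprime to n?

922001240160

φ(940346027821) = 940346027821 · (1 − 1/71) · (1 − 1/397) · (1 − 1/547) · (1 − 1/859)
       = 940346027821 · 12985932960/13244310251 = 922001240160.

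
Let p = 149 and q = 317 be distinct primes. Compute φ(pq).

46768

φ(n) = (p − 1)(q − 1) = (149−1)(317−1) = 148·316 = 46768.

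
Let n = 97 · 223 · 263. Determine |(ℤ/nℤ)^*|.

5583744

φ(5688953) = 5688953 · (1 − 1/97) · (1 − 1/223) · (1 − 1/263)
       = 5688953 · 5583744/5688953 = 5583744.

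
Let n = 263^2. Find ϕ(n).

68906

φ(69169) = 69169 · (1 − 1/263)
       = 69169 · 262/263 = 68906.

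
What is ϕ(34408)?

14080

34408 = 2**3 × 11 × 17 × 23.
φ(34408) = 34408 · (1 − 1/2) · (1 − 1/11) · (1 − 1/17) · (1 − 1/23)
       = 34408 · 3520/8602 = 14080.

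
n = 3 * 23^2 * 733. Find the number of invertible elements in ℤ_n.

740784

φ(1163271) = 1163271 · (1 − 1/3) · (1 − 1/23) · (1 − 1/733)
       = 1163271 · 32208/50577 = 740784.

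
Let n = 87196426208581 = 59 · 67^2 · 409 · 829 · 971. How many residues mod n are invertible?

φ(87196426208581) = 87196426208581 · (1 − 1/59) · (1 − 1/67) · (1 − 1/409) · (1 − 1/829) · (1 − 1/971)
       = 87196426208581 · 1254394563840/1301439197143 = 84044435777280.

84044435777280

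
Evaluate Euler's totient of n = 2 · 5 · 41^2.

6560

φ(2) = 2 − 1 = 1.
φ(5) = 5 − 1 = 4.
φ(41^2) = 41^1·(41−1) = 41·40 = 1640.
Multiply: 1 · 4 · 1640 = 6560.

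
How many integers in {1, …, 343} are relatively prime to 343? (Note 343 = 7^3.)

φ(7^3) = 7^2·(7−1) = 49·6 = 294.

294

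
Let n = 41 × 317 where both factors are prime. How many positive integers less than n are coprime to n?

12640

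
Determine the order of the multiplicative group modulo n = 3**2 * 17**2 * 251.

408000

φ(652851) = 652851 · (1 − 1/3) · (1 − 1/17) · (1 − 1/251)
       = 652851 · 8000/12801 = 408000.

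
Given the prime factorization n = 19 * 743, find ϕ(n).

13356

φ(14117) = 14117 · (1 − 1/19) · (1 − 1/743)
       = 14117 · 13356/14117 = 13356.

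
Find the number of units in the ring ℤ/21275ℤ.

Prime factorization: 21275 = 5^2 * 23 * 37.
φ(5^2) = 5^1·(5−1) = 5·4 = 20.
φ(23) = 23 − 1 = 22.
φ(37) = 37 − 1 = 36.
Since φ is multiplicative, φ(21275) = 20 · 22 · 36 = 15840.

15840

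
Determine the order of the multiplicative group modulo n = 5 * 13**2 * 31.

18720

φ(5) = 5 − 1 = 4.
φ(13^2) = 13^2 − 13^1 = 169 − 13 = 156.
φ(31) = 31 − 1 = 30.
Multiply: 4 · 156 · 30 = 18720.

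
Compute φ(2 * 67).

66

φ(2) = 2 − 1 = 1.
φ(67) = 67 − 1 = 66.
φ(134) = 1 × 66 = 66.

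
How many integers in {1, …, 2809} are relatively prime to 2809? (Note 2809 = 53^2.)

2756

φ(2809) = 2809 · (1 − 1/53)
       = 2809 · 52/53 = 2756.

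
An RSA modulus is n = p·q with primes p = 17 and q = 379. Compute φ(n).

6048

φ(17) = 17 − 1 = 16.
φ(379) = 379 − 1 = 378.
Multiply: 16 · 378 = 6048.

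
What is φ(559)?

504

Factor 559: 559 = 13 · 43.
φ(13) = 13 − 1 = 12.
φ(43) = 43 − 1 = 42.
Since φ is multiplicative, φ(559) = 12 · 42 = 504.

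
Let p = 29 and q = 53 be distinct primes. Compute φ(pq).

φ(pq) = (p−1)(q−1) = 28 · 52 = 1456.

1456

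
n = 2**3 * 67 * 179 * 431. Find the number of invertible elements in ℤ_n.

20206560

φ(41351864) = 41351864 · (1 − 1/2) · (1 − 1/67) · (1 − 1/179) · (1 − 1/431)
       = 41351864 · 5051640/10337966 = 20206560.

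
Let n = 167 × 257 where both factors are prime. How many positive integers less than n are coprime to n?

For distinct primes, φ(pq) = (p−1)(q−1) = 166 × 256 = 42496.

42496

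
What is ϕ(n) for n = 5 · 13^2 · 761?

φ(643045) = 643045 · (1 − 1/5) · (1 − 1/13) · (1 − 1/761)
       = 643045 · 36480/49465 = 474240.

474240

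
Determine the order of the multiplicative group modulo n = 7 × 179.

1068

φ(1253) = 1253 · (1 − 1/7) · (1 − 1/179)
       = 1253 · 1068/1253 = 1068.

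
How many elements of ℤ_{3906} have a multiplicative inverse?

1080

First factor: 3906 = 2 · 3^2 · 7 · 31.
φ(2) = 2 − 1 = 1.
φ(3^2) = 3^1·(3−1) = 3·2 = 6.
φ(7) = 7 − 1 = 6.
φ(31) = 31 − 1 = 30.
Since φ is multiplicative, φ(3906) = 1 · 6 · 6 · 30 = 1080.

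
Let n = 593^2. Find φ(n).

351056

φ(351649) = 351649 · (1 − 1/593)
       = 351649 · 592/593 = 351056.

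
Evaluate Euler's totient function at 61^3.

φ(61^3) = 61^2·(61−1) = 3721·60 = 223260.

223260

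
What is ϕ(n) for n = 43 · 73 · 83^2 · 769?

15806472192

φ(43) = 43 − 1 = 42.
φ(73) = 73 − 1 = 72.
φ(83^2) = 83^1·(83−1) = 83·82 = 6806.
φ(769) = 769 − 1 = 768.
Since φ is multiplicative, φ(16629295099) = 42 · 72 · 6806 · 768 = 15806472192.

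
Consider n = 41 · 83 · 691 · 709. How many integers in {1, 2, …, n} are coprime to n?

1602345600

φ(1667194357) = 1667194357 · (1 − 1/41) · (1 − 1/83) · (1 − 1/691) · (1 − 1/709)
       = 1667194357 · 1602345600/1667194357 = 1602345600.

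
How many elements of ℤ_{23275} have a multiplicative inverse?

First factor: 23275 = 5^2 × 7^2 × 19.
φ(5^2) = 5^1·(5−1) = 5·4 = 20.
φ(7^2) = 7^2 − 7^1 = 49 − 7 = 42.
φ(19) = 19 − 1 = 18.
Since φ is multiplicative, φ(23275) = 20 · 42 · 18 = 15120.

15120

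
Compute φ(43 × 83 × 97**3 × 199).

615946560768

φ(648208657463) = 648208657463 · (1 − 1/43) · (1 − 1/83) · (1 − 1/97) · (1 − 1/199)
       = 648208657463 · 65463552/68892407 = 615946560768.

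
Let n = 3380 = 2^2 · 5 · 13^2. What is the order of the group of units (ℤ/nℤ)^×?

φ(2^2) = 2^2 − 2^1 = 4 − 2 = 2.
φ(5) = 5 − 1 = 4.
φ(13^2) = 13^1·(13−1) = 13·12 = 156.
Multiply: 2 · 4 · 156 = 1248.

1248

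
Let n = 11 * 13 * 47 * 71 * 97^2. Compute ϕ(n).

3598156800

φ(4489890119) = 4489890119 · (1 − 1/11) · (1 − 1/13) · (1 − 1/47) · (1 − 1/71) · (1 − 1/97)
       = 4489890119 · 37094400/46287527 = 3598156800.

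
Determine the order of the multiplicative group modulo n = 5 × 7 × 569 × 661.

φ(13163815) = 13163815 · (1 − 1/5) · (1 − 1/7) · (1 − 1/569) · (1 − 1/661)
       = 13163815 · 8997120/13163815 = 8997120.

8997120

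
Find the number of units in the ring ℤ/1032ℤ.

336

Prime factorization: 1032 = 2**3 * 3 * 43.
φ(2^3) = 2^3 − 2^2 = 8 − 4 = 4.
φ(3) = 3 − 1 = 2.
φ(43) = 43 − 1 = 42.
φ(1032) = 4 × 2 × 42 = 336.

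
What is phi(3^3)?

18

φ(27) = 27 · (1 − 1/3)
       = 27 · 2/3 = 18.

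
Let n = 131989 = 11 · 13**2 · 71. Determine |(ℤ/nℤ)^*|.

109200

φ(131989) = 131989 · (1 − 1/11) · (1 − 1/13) · (1 − 1/71)
       = 131989 · 8400/10153 = 109200.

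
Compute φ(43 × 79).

3276

φ(3397) = 3397 · (1 − 1/43) · (1 − 1/79)
       = 3397 · 3276/3397 = 3276.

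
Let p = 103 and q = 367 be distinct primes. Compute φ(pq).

For distinct primes, φ(pq) = (p−1)(q−1) = 102 × 366 = 37332.

37332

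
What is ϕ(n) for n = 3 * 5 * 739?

φ(3) = 3 − 1 = 2.
φ(5) = 5 − 1 = 4.
φ(739) = 739 − 1 = 738.
Since φ is multiplicative, φ(11085) = 2 · 4 · 738 = 5904.

5904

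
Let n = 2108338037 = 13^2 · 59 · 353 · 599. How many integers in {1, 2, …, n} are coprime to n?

φ(13^2) = 13^2 − 13^1 = 169 − 13 = 156.
φ(59) = 59 − 1 = 58.
φ(353) = 353 − 1 = 352.
φ(599) = 599 − 1 = 598.
Multiply: 156 · 58 · 352 · 598 = 1904567808.

1904567808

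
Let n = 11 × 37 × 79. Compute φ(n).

28080

φ(11) = 11 − 1 = 10.
φ(37) = 37 − 1 = 36.
φ(79) = 79 − 1 = 78.
Multiply: 10 · 36 · 78 = 28080.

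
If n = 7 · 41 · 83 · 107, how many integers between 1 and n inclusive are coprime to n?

2086080

φ(7) = 7 − 1 = 6.
φ(41) = 41 − 1 = 40.
φ(83) = 83 − 1 = 82.
φ(107) = 107 − 1 = 106.
φ(2548847) = 6 × 40 × 82 × 106 = 2086080.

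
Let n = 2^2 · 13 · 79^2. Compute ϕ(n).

147888

φ(2^2) = 2^2 − 2^1 = 4 − 2 = 2.
φ(13) = 13 − 1 = 12.
φ(79^2) = 79^2 − 79^1 = 6241 − 79 = 6162.
Since φ is multiplicative, φ(324532) = 2 · 12 · 6162 = 147888.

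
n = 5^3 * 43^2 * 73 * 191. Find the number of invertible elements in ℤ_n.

φ(3222575875) = 3222575875 · (1 − 1/5) · (1 − 1/43) · (1 − 1/73) · (1 − 1/191)
       = 3222575875 · 2298240/2997745 = 2470608000.

2470608000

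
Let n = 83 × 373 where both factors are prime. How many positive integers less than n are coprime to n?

φ(n) = (p − 1)(q − 1) = (83−1)(373−1) = 82·372 = 30504.

30504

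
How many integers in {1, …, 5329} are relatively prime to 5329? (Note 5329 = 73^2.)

φ(73^2) = 73^2 − 73^1 = 5329 − 73 = 5256.

5256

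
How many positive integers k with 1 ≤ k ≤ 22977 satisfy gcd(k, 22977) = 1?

14256

First factor: 22977 = 3^3 · 23 · 37.
φ(22977) = 22977 · (1 − 1/3) · (1 − 1/23) · (1 − 1/37)
       = 22977 · 1584/2553 = 14256.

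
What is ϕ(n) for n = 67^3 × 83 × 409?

9912142944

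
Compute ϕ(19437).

Prime factorization: 19437 = 3 · 11 · 19 · 31.
φ(19437) = 19437 · (1 − 1/3) · (1 − 1/11) · (1 − 1/19) · (1 − 1/31)
       = 19437 · 10800/19437 = 10800.

10800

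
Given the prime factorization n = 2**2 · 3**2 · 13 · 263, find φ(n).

37728

φ(2^2) = 2^2 − 2^1 = 4 − 2 = 2.
φ(3^2) = 3^1·(3−1) = 3·2 = 6.
φ(13) = 13 − 1 = 12.
φ(263) = 263 − 1 = 262.
Multiply: 2 · 6 · 12 · 262 = 37728.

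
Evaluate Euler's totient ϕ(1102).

First factor: 1102 = 2 * 19 * 29.
φ(2) = 2 − 1 = 1.
φ(19) = 19 − 1 = 18.
φ(29) = 29 − 1 = 28.
Since φ is multiplicative, φ(1102) = 1 · 18 · 28 = 504.

504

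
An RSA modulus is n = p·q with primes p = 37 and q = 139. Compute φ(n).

4968

φ(37) = 37 − 1 = 36.
φ(139) = 139 − 1 = 138.
Multiply: 36 · 138 = 4968.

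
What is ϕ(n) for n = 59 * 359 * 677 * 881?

12352088320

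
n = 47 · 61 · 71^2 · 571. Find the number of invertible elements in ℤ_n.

7818804000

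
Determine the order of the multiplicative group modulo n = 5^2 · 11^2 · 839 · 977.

φ(5^2) = 5^2 − 5^1 = 25 − 5 = 20.
φ(11^2) = 11^1·(11−1) = 11·10 = 110.
φ(839) = 839 − 1 = 838.
φ(977) = 977 − 1 = 976.
Since φ is multiplicative, φ(2479601575) = 20 · 110 · 838 · 976 = 1799353600.

1799353600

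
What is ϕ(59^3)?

φ(59^3) = 59^3 − 59^2 = 205379 − 3481 = 201898.

201898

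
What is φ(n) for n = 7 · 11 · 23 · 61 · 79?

6177600

φ(7) = 7 − 1 = 6.
φ(11) = 11 − 1 = 10.
φ(23) = 23 − 1 = 22.
φ(61) = 61 − 1 = 60.
φ(79) = 79 − 1 = 78.
Since φ is multiplicative, φ(8534449) = 6 · 10 · 22 · 60 · 78 = 6177600.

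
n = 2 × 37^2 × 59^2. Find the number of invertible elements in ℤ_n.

φ(2) = 2 − 1 = 1.
φ(37^2) = 37^1·(37−1) = 37·36 = 1332.
φ(59^2) = 59^2 − 59^1 = 3481 − 59 = 3422.
Multiply: 1 · 1332 · 3422 = 4558104.

4558104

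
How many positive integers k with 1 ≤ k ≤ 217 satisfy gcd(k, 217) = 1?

180

First factor: 217 = 7 * 31.
φ(7) = 7 − 1 = 6.
φ(31) = 31 − 1 = 30.
Since φ is multiplicative, φ(217) = 6 · 30 = 180.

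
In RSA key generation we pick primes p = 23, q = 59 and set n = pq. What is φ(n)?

For distinct primes, φ(pq) = (p−1)(q−1) = 22 × 58 = 1276.

1276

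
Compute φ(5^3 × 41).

φ(5^3) = 5^2·(5−1) = 25·4 = 100.
φ(41) = 41 − 1 = 40.
Since φ is multiplicative, φ(5125) = 100 · 40 = 4000.

4000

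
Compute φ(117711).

First factor: 117711 = 3^2 * 11 * 29 * 41.
φ(117711) = 117711 · (1 − 1/3) · (1 − 1/11) · (1 − 1/29) · (1 − 1/41)
       = 117711 · 22400/39237 = 67200.

67200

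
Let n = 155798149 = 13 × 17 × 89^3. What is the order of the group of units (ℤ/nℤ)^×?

133833216

φ(13) = 13 − 1 = 12.
φ(17) = 17 − 1 = 16.
φ(89^3) = 89^2·(89−1) = 7921·88 = 697048.
φ(155798149) = 12 × 16 × 697048 = 133833216.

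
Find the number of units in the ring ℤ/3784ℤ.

1680

3784 = 2^3 * 11 * 43.
φ(3784) = 3784 · (1 − 1/2) · (1 − 1/11) · (1 − 1/43)
       = 3784 · 420/946 = 1680.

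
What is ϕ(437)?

First factor: 437 = 19 × 23.
φ(19) = 19 − 1 = 18.
φ(23) = 23 − 1 = 22.
Since φ is multiplicative, φ(437) = 18 · 22 = 396.

396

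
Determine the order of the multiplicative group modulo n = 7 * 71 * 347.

145320

φ(7) = 7 − 1 = 6.
φ(71) = 71 − 1 = 70.
φ(347) = 347 − 1 = 346.
Multiply: 6 · 70 · 346 = 145320.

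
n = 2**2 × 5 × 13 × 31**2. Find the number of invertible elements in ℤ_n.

φ(249860) = 249860 · (1 − 1/2) · (1 − 1/5) · (1 − 1/13) · (1 − 1/31)
       = 249860 · 1440/4030 = 89280.

89280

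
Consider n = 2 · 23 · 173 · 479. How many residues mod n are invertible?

φ(3811882) = 3811882 · (1 − 1/2) · (1 − 1/23) · (1 − 1/173) · (1 − 1/479)
       = 3811882 · 1808752/3811882 = 1808752.

1808752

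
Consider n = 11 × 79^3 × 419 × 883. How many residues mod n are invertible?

1794707394480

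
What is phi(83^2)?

6806

φ(83^2) = 83^1·(83−1) = 83·82 = 6806.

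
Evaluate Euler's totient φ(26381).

Factor 26381: 26381 = 23 × 31 × 37.
φ(26381) = 26381 · (1 − 1/23) · (1 − 1/31) · (1 − 1/37)
       = 26381 · 23760/26381 = 23760.

23760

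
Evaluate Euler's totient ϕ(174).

56

First factor: 174 = 2 · 3 · 29.
φ(2) = 2 − 1 = 1.
φ(3) = 3 − 1 = 2.
φ(29) = 29 − 1 = 28.
Multiply: 1 · 2 · 28 = 56.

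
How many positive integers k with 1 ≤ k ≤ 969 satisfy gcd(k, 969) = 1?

Factor 969: 969 = 3 * 17 * 19.
φ(3) = 3 − 1 = 2.
φ(17) = 17 − 1 = 16.
φ(19) = 19 − 1 = 18.
φ(969) = 2 × 16 × 18 = 576.

576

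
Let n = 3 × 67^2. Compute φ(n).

φ(3) = 3 − 1 = 2.
φ(67^2) = 67^1·(67−1) = 67·66 = 4422.
φ(13467) = 2 × 4422 = 8844.

8844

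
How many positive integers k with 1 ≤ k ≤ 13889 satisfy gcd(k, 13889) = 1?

13889 = 17 * 19 * 43.
φ(17) = 17 − 1 = 16.
φ(19) = 19 − 1 = 18.
φ(43) = 43 − 1 = 42.
φ(13889) = 16 × 18 × 42 = 12096.

12096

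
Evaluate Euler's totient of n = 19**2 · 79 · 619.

φ(19^2) = 19^1·(19−1) = 19·18 = 342.
φ(79) = 79 − 1 = 78.
φ(619) = 619 − 1 = 618.
φ(17653261) = 342 × 78 × 618 = 16485768.

16485768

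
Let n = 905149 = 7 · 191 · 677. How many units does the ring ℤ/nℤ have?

770640

φ(905149) = 905149 · (1 − 1/7) · (1 − 1/191) · (1 − 1/677)
       = 905149 · 770640/905149 = 770640.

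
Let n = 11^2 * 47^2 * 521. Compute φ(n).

123666400

φ(139257569) = 139257569 · (1 − 1/11) · (1 − 1/47) · (1 − 1/521)
       = 139257569 · 239200/269357 = 123666400.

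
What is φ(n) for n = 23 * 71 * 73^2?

φ(23) = 23 − 1 = 22.
φ(71) = 71 − 1 = 70.
φ(73^2) = 73^2 − 73^1 = 5329 − 73 = 5256.
φ(8702257) = 22 × 70 × 5256 = 8094240.

8094240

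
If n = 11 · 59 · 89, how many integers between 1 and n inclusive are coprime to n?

φ(11) = 11 − 1 = 10.
φ(59) = 59 − 1 = 58.
φ(89) = 89 − 1 = 88.
Since φ is multiplicative, φ(57761) = 10 · 58 · 88 = 51040.

51040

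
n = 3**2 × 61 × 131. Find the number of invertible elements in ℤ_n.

φ(3^2) = 3^2 − 3^1 = 9 − 3 = 6.
φ(61) = 61 − 1 = 60.
φ(131) = 131 − 1 = 130.
φ(71919) = 6 × 60 × 130 = 46800.

46800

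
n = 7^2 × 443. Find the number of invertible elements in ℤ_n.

φ(7^2) = 7^2 − 7^1 = 49 − 7 = 42.
φ(443) = 443 − 1 = 442.
Since φ is multiplicative, φ(21707) = 42 · 442 = 18564.

18564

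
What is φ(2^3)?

4

φ(2^3) = 2^3 − 2^2 = 8 − 4 = 4.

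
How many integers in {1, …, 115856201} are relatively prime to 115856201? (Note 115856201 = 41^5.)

113030440

φ(41^5) = 41^4·(41−1) = 2825761·40 = 113030440.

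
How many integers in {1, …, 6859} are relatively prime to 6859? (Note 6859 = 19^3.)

φ(19^3) = 19^3 − 19^2 = 6859 − 361 = 6498.

6498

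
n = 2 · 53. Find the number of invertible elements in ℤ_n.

φ(2) = 2 − 1 = 1.
φ(53) = 53 − 1 = 52.
Since φ is multiplicative, φ(106) = 1 · 52 = 52.

52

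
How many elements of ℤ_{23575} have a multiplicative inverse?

17600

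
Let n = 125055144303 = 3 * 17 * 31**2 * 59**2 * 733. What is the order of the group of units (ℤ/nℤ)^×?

φ(125055144303) = 125055144303 · (1 − 1/3) · (1 − 1/17) · (1 − 1/31) · (1 − 1/59) · (1 − 1/733)
       = 125055144303 · 40757760/68373507 = 74545943040.

74545943040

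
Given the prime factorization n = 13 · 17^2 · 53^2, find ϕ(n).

8995584

φ(10553413) = 10553413 · (1 − 1/13) · (1 − 1/17) · (1 − 1/53)
       = 10553413 · 9984/11713 = 8995584.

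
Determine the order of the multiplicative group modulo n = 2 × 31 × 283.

8460

φ(2) = 2 − 1 = 1.
φ(31) = 31 − 1 = 30.
φ(283) = 283 − 1 = 282.
Since φ is multiplicative, φ(17546) = 1 · 30 · 282 = 8460.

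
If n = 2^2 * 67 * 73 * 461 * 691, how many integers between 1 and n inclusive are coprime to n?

φ(6232131764) = 6232131764 · (1 − 1/2) · (1 − 1/67) · (1 − 1/73) · (1 − 1/461) · (1 − 1/691)
       = 6232131764 · 1508284800/3116065882 = 3016569600.

3016569600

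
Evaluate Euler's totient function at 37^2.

φ(37^2) = 37^1·(37−1) = 37·36 = 1332.

1332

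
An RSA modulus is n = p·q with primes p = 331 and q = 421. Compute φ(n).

φ(n) = (p − 1)(q − 1) = (331−1)(421−1) = 330·420 = 138600.

138600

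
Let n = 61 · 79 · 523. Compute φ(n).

2442960

φ(61) = 61 − 1 = 60.
φ(79) = 79 − 1 = 78.
φ(523) = 523 − 1 = 522.
Since φ is multiplicative, φ(2520337) = 60 · 78 · 522 = 2442960.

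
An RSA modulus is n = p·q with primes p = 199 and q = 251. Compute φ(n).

49500

φ(pq) = (p−1)(q−1) = 198 · 250 = 49500.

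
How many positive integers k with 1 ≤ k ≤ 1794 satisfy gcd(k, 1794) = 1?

1794 = 2 × 3 × 13 × 23.
φ(2) = 2 − 1 = 1.
φ(3) = 3 − 1 = 2.
φ(13) = 13 − 1 = 12.
φ(23) = 23 − 1 = 22.
Since φ is multiplicative, φ(1794) = 1 · 2 · 12 · 22 = 528.

528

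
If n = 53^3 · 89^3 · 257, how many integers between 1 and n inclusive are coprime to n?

26065000259584

φ(26973093141941) = 26973093141941 · (1 − 1/53) · (1 − 1/89) · (1 − 1/257)
       = 26973093141941 · 1171456/1212269 = 26065000259584.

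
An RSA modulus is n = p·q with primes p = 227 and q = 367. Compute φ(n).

φ(227) = 227 − 1 = 226.
φ(367) = 367 − 1 = 366.
Since φ is multiplicative, φ(83309) = 226 · 366 = 82716.

82716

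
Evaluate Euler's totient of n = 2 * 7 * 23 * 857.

112992

φ(2) = 2 − 1 = 1.
φ(7) = 7 − 1 = 6.
φ(23) = 23 − 1 = 22.
φ(857) = 857 − 1 = 856.
φ(275954) = 1 × 6 × 22 × 856 = 112992.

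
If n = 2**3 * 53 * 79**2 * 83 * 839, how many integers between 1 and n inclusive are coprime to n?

φ(2^3) = 2^2·(2−1) = 4·1 = 4.
φ(53) = 53 − 1 = 52.
φ(79^2) = 79^2 − 79^1 = 6241 − 79 = 6162.
φ(83) = 83 − 1 = 82.
φ(839) = 839 − 1 = 838.
Since φ is multiplicative, φ(184272315208) = 4 · 52 · 6162 · 82 · 838 = 88073022336.

88073022336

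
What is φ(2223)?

2223 = 3^2 * 13 * 19.
φ(3^2) = 3^2 − 3^1 = 9 − 3 = 6.
φ(13) = 13 − 1 = 12.
φ(19) = 19 − 1 = 18.
Multiply: 6 · 12 · 18 = 1296.

1296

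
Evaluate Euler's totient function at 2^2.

φ(2^2) = 2^1·(2−1) = 2·1 = 2.

2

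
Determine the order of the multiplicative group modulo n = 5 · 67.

264

φ(5) = 5 − 1 = 4.
φ(67) = 67 − 1 = 66.
φ(335) = 4 × 66 = 264.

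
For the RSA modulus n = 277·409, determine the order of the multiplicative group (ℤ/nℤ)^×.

112608

φ(277) = 277 − 1 = 276.
φ(409) = 409 − 1 = 408.
Multiply: 276 · 408 = 112608.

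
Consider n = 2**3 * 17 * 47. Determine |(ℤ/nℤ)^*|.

2944

φ(2^3) = 2^3 − 2^2 = 8 − 4 = 4.
φ(17) = 17 − 1 = 16.
φ(47) = 47 − 1 = 46.
φ(6392) = 4 × 16 × 46 = 2944.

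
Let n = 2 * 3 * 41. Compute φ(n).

80

φ(2) = 2 − 1 = 1.
φ(3) = 3 − 1 = 2.
φ(41) = 41 − 1 = 40.
φ(246) = 1 × 2 × 40 = 80.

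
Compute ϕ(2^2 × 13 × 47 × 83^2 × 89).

φ(2^2) = 2^1·(2−1) = 2·1 = 2.
φ(13) = 13 − 1 = 12.
φ(47) = 47 − 1 = 46.
φ(83^2) = 83^1·(83−1) = 83·82 = 6806.
φ(89) = 89 − 1 = 88.
φ(1498467724) = 2 × 12 × 46 × 6806 × 88 = 661216512.

661216512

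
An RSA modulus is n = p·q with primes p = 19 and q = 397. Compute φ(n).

7128

For distinct primes, φ(pq) = (p−1)(q−1) = 18 × 396 = 7128.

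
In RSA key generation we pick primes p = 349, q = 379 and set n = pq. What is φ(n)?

φ(pq) = (p−1)(q−1) = 348 · 378 = 131544.

131544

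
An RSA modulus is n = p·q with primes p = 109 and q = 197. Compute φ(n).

21168

φ(pq) = (p−1)(q−1) = 108 · 196 = 21168.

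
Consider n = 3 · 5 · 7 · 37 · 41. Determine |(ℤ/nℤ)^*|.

φ(3) = 3 − 1 = 2.
φ(5) = 5 − 1 = 4.
φ(7) = 7 − 1 = 6.
φ(37) = 37 − 1 = 36.
φ(41) = 41 − 1 = 40.
φ(159285) = 2 × 4 × 6 × 36 × 40 = 69120.

69120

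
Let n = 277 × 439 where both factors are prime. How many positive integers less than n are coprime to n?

φ(pq) = (p−1)(q−1) = 276 · 438 = 120888.

120888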